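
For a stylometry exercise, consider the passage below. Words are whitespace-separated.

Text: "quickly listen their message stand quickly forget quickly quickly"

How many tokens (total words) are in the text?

9

Tokens: quickly, listen, their, message, stand, quickly, forget, quickly, quickly
N = 9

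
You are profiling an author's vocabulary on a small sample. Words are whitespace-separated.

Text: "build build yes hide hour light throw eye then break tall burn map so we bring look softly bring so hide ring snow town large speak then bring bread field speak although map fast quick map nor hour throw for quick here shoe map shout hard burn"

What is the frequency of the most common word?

4

Frequencies: map:4, bring:3, build:2, hide:2, hour:2, throw:2, then:2, burn:2, so:2, speak:2, quick:2, yes:1, light:1, eye:1, break:1, tall:1, we:1, look:1, softly:1, ring:1, … (13 more, each freq 1)
Most common: 'map' with frequency 4.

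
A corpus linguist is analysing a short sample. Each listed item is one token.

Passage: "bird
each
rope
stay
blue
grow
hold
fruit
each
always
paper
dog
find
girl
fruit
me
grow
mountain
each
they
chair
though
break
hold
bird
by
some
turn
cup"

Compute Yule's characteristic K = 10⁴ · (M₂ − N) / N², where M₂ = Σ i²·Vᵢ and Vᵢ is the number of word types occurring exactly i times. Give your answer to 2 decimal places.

166.47

Frequencies: each:3, bird:2, grow:2, hold:2, fruit:2, rope:1, stay:1, blue:1, always:1, paper:1, dog:1, find:1, girl:1, me:1, mountain:1, they:1, chair:1, though:1, break:1, by:1, … (3 more, each freq 1)
N = 29. Frequency spectrum: V_1=18, V_2=4, V_3=1
M₂ = 1²·18 + 2²·4 + 3²·1 = 43
K = 10000 × (43 − 29) / 29² = 166.47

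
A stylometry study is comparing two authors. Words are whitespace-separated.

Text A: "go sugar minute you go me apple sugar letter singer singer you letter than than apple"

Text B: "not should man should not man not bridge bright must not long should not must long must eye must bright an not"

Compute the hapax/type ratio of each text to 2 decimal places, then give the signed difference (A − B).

-0.11

A: hapax=2, V=9, ratio=0.22
B: hapax=3, V=9, ratio=0.33
Difference = 0.22 − 0.33 = -0.11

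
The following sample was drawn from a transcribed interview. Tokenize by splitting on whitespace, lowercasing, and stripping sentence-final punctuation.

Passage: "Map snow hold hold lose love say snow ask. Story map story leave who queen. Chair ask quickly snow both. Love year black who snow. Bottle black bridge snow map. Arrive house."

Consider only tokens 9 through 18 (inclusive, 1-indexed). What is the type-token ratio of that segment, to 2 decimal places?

Segment tokens 9–18: ask, story, map, story, leave, who, queen, chair, ask, quickly
Segment N = 10, segment V = 8.
TTR = 8 / 10 = 0.80

0.80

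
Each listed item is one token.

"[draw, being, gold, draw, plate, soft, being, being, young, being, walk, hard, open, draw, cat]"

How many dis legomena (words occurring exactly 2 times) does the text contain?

0

Frequencies: being:4, draw:3, gold:1, plate:1, soft:1, young:1, walk:1, hard:1, open:1, cat:1
Words with frequency 2: (none)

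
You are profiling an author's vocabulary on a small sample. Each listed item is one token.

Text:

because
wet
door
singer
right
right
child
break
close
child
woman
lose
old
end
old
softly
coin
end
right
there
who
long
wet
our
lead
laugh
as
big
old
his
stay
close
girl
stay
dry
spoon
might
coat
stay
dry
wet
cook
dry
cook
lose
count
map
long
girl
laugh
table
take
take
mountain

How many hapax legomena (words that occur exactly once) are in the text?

Frequencies: wet:3, right:3, old:3, stay:3, dry:3, child:2, close:2, lose:2, end:2, long:2, laugh:2, girl:2, cook:2, take:2, because:1, door:1, singer:1, break:1, woman:1, softly:1, … (15 more, each freq 1)
Hapax (freq=1): as, because, big, break, coat, coin, count, door, his, lead, map, might, mountain, our, singer, softly, spoon, table, there, who, woman

21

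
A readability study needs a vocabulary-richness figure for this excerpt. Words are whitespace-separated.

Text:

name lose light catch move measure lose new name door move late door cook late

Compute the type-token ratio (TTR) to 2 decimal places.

N = 15 tokens, V = 10 types.
TTR = V / N = 10 / 15 = 0.67

0.67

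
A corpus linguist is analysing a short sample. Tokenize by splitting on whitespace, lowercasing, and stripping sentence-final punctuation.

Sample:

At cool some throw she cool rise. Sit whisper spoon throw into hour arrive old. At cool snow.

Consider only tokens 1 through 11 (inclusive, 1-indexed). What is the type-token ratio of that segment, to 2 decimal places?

0.82

Segment tokens 1–11: at, cool, some, throw, she, cool, rise, sit, whisper, spoon, throw
Segment N = 11, segment V = 9.
TTR = 9 / 11 = 0.82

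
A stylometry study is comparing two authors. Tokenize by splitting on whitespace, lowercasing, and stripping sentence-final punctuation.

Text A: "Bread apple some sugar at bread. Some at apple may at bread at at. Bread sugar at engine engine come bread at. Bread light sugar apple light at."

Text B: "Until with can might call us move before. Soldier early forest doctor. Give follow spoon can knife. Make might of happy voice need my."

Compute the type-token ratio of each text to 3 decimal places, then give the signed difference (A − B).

TTR(A) = 9/28 = 0.321
TTR(B) = 22/24 = 0.917
Difference = 0.321 − 0.917 = -0.596

-0.596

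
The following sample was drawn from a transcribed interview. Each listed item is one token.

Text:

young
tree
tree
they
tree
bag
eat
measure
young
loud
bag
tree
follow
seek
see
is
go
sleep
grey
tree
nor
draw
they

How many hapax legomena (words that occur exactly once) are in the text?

Frequencies: tree:5, young:2, they:2, bag:2, eat:1, measure:1, loud:1, follow:1, seek:1, see:1, is:1, go:1, sleep:1, grey:1, nor:1, draw:1
Hapax (freq=1): draw, eat, follow, go, grey, is, loud, measure, nor, see, seek, sleep

12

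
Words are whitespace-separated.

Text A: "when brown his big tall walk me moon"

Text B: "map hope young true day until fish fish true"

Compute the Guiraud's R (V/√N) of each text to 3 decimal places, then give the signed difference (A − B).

A: V=8, N=8, R=2.828
B: V=7, N=9, R=2.333
Difference = 2.828 − 2.333 = 0.495

0.495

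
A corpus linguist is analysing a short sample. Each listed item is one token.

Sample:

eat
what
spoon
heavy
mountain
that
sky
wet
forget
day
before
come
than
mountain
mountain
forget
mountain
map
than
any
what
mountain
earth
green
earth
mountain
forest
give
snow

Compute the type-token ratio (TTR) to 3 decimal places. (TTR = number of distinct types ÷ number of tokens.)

N = 29 tokens, V = 20 types.
TTR = V / N = 20 / 29 = 0.690

0.690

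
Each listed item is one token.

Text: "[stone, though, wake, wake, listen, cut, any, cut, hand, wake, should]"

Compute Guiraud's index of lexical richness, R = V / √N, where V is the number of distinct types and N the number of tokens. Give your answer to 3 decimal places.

2.412

N = 11, V = 8.
√N = 3.316625
R = 8 / 3.316625 = 2.412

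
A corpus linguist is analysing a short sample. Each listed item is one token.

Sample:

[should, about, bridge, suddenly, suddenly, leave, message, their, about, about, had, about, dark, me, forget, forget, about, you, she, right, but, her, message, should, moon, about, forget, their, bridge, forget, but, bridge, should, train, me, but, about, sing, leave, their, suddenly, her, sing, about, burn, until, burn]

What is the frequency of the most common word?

8

Frequencies: about:8, forget:4, should:3, bridge:3, suddenly:3, their:3, but:3, leave:2, message:2, me:2, her:2, sing:2, burn:2, had:1, dark:1, you:1, she:1, right:1, moon:1, train:1, … (1 more, each freq 1)
Most common: 'about' with frequency 8.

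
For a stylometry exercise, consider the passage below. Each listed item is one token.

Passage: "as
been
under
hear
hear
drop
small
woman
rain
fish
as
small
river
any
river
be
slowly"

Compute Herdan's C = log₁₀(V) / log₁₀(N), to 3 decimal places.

0.905

N = 17, V = 13.
log₁₀(V) = 1.113943, log₁₀(N) = 1.230449
C = 1.113943 / 1.230449 = 0.905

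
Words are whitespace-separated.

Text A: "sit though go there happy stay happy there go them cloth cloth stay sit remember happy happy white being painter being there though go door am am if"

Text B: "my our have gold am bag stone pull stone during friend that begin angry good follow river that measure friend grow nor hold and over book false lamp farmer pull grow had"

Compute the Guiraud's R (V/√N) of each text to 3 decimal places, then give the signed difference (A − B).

-1.938

A: V=15, N=28, R=2.835
B: V=27, N=32, R=4.773
Difference = 2.835 − 4.773 = -1.938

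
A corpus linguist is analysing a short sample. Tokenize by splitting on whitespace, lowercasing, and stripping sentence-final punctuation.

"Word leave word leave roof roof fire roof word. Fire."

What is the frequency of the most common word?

Frequencies: word:3, roof:3, leave:2, fire:2
Most common: 'word' with frequency 3.

3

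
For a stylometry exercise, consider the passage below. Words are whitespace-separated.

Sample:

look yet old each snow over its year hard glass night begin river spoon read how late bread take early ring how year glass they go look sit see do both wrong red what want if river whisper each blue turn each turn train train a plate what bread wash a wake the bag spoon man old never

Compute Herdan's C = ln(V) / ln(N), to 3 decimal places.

N = 58, V = 44.
ln(V) = 3.784190, ln(N) = 4.060443
C = 3.784190 / 4.060443 = 0.932

0.932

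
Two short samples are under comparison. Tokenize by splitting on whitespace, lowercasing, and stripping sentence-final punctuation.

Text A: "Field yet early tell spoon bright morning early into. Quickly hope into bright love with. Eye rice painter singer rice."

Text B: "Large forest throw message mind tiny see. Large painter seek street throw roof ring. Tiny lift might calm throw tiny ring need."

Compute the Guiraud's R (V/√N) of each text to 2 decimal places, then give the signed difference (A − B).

0.17

A: V=16, N=20, R=3.58
B: V=16, N=22, R=3.41
Difference = 3.58 − 3.41 = 0.17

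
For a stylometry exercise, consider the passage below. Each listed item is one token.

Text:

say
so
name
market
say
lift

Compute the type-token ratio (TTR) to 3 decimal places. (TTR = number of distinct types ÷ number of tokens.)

0.833

N = 6 tokens, V = 5 types.
TTR = V / N = 5 / 6 = 0.833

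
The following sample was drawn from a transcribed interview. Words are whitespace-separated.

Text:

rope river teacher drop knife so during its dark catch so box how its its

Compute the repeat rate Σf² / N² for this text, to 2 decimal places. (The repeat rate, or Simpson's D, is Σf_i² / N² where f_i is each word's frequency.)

Frequencies: its:3, so:2, rope:1, river:1, teacher:1, drop:1, knife:1, during:1, dark:1, catch:1, box:1, how:1
Σf² = 23; N² = 225
Repeat rate = 23 / 225 = 0.10

0.10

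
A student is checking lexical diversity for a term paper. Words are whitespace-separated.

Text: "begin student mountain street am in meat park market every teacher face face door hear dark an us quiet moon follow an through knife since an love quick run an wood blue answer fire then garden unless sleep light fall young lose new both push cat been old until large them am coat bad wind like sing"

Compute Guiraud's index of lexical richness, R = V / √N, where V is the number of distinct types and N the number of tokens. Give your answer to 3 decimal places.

N = 57, V = 52.
√N = 7.549834
R = 52 / 7.549834 = 6.888

6.888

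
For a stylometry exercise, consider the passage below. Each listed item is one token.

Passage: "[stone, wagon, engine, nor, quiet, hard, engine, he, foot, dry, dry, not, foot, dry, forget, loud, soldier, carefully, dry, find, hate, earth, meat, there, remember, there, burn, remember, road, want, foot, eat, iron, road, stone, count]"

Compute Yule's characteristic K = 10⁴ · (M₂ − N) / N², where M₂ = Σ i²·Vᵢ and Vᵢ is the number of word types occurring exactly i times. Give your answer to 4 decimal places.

Frequencies: dry:4, foot:3, stone:2, engine:2, there:2, remember:2, road:2, wagon:1, nor:1, quiet:1, hard:1, he:1, not:1, forget:1, loud:1, soldier:1, carefully:1, find:1, hate:1, earth:1, … (6 more, each freq 1)
N = 36. Frequency spectrum: V_1=19, V_2=5, V_3=1, V_4=1
M₂ = 1²·19 + 2²·5 + 3²·1 + 4²·1 = 64
K = 10000 × (64 − 36) / 36² = 216.0494

216.0494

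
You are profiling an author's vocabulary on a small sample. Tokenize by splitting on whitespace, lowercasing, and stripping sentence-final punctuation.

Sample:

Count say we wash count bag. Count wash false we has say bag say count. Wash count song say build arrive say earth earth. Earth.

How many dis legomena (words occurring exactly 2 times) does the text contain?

Frequencies: count:5, say:5, wash:3, earth:3, we:2, bag:2, false:1, has:1, song:1, build:1, arrive:1
Words with frequency 2: bag, we

2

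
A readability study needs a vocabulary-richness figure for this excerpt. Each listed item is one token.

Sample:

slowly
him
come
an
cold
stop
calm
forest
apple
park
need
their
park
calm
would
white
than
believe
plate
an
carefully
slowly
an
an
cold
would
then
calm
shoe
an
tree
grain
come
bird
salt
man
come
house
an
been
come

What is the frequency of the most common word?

6

Frequencies: an:6, come:4, calm:3, slowly:2, cold:2, park:2, would:2, him:1, stop:1, forest:1, apple:1, need:1, their:1, white:1, than:1, believe:1, plate:1, carefully:1, then:1, shoe:1, … (7 more, each freq 1)
Most common: 'an' with frequency 6.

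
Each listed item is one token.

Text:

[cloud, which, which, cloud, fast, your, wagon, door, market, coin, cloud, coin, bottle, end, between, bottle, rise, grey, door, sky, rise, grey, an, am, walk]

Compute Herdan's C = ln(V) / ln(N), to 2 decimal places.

N = 25, V = 17.
ln(V) = 2.833213, ln(N) = 3.218876
C = 2.833213 / 3.218876 = 0.88

0.88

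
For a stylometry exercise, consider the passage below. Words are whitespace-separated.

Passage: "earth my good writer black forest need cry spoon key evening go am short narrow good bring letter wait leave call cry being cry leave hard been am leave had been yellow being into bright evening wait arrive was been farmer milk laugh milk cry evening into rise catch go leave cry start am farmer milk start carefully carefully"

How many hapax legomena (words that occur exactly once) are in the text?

Frequencies: cry:5, leave:4, evening:3, am:3, been:3, milk:3, good:2, go:2, wait:2, being:2, into:2, farmer:2, start:2, carefully:2, earth:1, my:1, writer:1, black:1, forest:1, need:1, … (16 more, each freq 1)
Hapax (freq=1): arrive, black, bright, bring, call, catch, earth, forest, had, hard, key, laugh, letter, my, narrow, need, rise, short, spoon, was, writer, yellow

22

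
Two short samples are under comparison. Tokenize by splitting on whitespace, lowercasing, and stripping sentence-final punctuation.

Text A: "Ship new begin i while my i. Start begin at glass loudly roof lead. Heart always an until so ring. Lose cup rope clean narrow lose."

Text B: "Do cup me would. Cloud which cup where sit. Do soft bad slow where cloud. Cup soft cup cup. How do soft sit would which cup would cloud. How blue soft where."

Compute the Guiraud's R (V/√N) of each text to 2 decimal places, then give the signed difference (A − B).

A: V=23, N=26, R=4.51
B: V=13, N=32, R=2.30
Difference = 4.51 − 2.30 = 2.21

2.21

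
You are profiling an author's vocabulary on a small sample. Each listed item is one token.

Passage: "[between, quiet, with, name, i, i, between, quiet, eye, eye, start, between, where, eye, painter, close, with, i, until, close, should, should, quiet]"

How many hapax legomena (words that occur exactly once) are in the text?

5

Frequencies: between:3, quiet:3, i:3, eye:3, with:2, close:2, should:2, name:1, start:1, where:1, painter:1, until:1
Hapax (freq=1): name, painter, start, until, where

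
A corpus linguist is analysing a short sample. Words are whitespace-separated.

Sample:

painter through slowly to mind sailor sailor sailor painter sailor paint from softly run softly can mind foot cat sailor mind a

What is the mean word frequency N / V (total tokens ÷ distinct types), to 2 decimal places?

N = 22 tokens, V = 14 types.
Mean frequency = N / V = 22 / 14 = 1.57

1.57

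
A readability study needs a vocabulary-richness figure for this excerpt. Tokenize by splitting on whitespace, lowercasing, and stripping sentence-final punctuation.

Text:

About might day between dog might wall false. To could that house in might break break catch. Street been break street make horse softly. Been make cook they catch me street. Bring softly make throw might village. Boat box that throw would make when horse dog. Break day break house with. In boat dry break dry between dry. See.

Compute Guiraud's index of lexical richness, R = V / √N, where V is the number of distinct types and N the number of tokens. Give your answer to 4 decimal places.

N = 59, V = 32.
√N = 7.681146
R = 32 / 7.681146 = 4.1660

4.1660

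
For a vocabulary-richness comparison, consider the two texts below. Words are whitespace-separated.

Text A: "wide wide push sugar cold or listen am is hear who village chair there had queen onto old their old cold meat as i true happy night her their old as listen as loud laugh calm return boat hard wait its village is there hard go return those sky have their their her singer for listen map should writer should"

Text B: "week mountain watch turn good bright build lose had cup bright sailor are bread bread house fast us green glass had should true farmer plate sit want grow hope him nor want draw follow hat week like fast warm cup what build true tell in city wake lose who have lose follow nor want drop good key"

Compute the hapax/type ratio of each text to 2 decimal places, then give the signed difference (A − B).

A: hapax=29, V=42, ratio=0.69
B: hapax=29, V=42, ratio=0.69
Difference = 0.69 − 0.69 = 0.00

0.00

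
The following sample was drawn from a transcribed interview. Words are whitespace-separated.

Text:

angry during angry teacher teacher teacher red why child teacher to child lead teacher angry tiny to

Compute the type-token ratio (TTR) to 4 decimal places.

0.5294

N = 17 tokens, V = 9 types.
TTR = V / N = 9 / 17 = 0.5294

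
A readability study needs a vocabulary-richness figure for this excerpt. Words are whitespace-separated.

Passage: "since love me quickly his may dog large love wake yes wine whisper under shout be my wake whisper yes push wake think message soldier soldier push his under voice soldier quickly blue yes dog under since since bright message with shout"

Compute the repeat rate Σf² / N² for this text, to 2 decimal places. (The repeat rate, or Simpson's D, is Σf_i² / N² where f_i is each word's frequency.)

Frequencies: since:3, wake:3, yes:3, under:3, soldier:3, love:2, quickly:2, his:2, dog:2, whisper:2, shout:2, push:2, message:2, me:1, may:1, large:1, wine:1, be:1, my:1, think:1, … (4 more, each freq 1)
Σf² = 88; N² = 1764
Repeat rate = 88 / 1764 = 0.05

0.05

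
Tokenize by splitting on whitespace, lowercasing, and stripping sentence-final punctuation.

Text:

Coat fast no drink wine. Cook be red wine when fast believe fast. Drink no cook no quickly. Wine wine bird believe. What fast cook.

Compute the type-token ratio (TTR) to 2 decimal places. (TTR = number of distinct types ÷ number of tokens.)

0.52

N = 25 tokens, V = 13 types.
TTR = V / N = 13 / 25 = 0.52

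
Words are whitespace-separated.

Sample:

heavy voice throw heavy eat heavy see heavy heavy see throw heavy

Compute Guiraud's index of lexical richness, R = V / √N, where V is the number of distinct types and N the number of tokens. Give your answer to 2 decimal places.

N = 12, V = 5.
√N = 3.464102
R = 5 / 3.464102 = 1.44

1.44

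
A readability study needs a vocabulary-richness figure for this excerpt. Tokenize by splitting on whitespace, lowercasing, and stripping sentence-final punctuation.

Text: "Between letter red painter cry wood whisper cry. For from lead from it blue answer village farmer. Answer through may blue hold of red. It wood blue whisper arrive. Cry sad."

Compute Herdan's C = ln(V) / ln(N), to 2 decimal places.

N = 31, V = 21.
ln(V) = 3.044522, ln(N) = 3.433987
C = 3.044522 / 3.433987 = 0.89

0.89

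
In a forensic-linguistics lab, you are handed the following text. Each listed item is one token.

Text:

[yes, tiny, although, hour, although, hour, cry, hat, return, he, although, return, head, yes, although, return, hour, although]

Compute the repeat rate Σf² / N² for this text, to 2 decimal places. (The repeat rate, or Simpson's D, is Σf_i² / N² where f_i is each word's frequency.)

Frequencies: although:5, hour:3, return:3, yes:2, tiny:1, cry:1, hat:1, he:1, head:1
Σf² = 52; N² = 324
Repeat rate = 52 / 324 = 0.16

0.16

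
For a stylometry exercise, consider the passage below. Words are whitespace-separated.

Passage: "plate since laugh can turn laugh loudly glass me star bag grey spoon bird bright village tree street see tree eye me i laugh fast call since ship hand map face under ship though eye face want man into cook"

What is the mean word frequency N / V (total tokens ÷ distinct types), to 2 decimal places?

N = 40 tokens, V = 32 types.
Mean frequency = N / V = 40 / 32 = 1.25

1.25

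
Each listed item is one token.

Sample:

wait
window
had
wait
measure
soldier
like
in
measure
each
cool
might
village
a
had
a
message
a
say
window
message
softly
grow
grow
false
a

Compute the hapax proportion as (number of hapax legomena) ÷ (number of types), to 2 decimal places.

0.59

Frequencies: a:4, wait:2, window:2, had:2, measure:2, message:2, grow:2, soldier:1, like:1, in:1, each:1, cool:1, might:1, village:1, say:1, softly:1, false:1
Hapax count = 10; type count = 17.
Ratio = 10 / 17 = 0.59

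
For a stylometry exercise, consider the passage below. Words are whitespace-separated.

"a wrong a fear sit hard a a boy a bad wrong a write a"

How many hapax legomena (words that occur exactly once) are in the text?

6

Frequencies: a:7, wrong:2, fear:1, sit:1, hard:1, boy:1, bad:1, write:1
Hapax (freq=1): bad, boy, fear, hard, sit, write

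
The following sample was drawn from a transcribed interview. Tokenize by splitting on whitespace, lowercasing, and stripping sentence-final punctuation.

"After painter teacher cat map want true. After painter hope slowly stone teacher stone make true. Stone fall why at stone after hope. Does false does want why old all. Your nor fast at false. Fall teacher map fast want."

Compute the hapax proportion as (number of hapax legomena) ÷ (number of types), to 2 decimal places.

Frequencies: stone:4, after:3, teacher:3, want:3, painter:2, map:2, true:2, hope:2, fall:2, why:2, at:2, does:2, false:2, fast:2, cat:1, slowly:1, make:1, old:1, all:1, your:1, … (1 more, each freq 1)
Hapax count = 7; type count = 21.
Ratio = 7 / 21 = 0.33

0.33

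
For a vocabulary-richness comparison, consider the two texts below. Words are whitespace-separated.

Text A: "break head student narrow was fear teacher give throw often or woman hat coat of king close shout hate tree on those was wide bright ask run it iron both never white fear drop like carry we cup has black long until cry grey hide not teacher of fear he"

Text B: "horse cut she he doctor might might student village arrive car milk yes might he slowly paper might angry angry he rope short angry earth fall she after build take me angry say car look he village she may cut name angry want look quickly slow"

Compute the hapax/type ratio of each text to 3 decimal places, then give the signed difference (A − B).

A: hapax=41, V=45, ratio=0.911
B: hapax=22, V=30, ratio=0.733
Difference = 0.911 − 0.733 = 0.178

0.178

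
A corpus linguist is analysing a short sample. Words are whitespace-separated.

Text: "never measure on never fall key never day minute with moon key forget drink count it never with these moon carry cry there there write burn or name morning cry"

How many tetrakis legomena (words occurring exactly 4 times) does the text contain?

1

Frequencies: never:4, key:2, with:2, moon:2, cry:2, there:2, measure:1, on:1, fall:1, day:1, minute:1, forget:1, drink:1, count:1, it:1, these:1, carry:1, write:1, burn:1, or:1, … (2 more, each freq 1)
Words with frequency 4: never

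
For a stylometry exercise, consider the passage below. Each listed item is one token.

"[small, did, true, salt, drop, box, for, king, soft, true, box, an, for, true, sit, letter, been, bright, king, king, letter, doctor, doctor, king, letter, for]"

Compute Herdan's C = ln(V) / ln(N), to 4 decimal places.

0.8312

N = 26, V = 15.
ln(V) = 2.708050, ln(N) = 3.258097
C = 2.708050 / 3.258097 = 0.8312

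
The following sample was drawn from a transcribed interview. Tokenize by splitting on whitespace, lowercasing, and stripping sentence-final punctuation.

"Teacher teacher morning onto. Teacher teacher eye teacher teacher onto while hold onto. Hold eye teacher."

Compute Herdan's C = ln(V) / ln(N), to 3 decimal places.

0.646

N = 16, V = 6.
ln(V) = 1.791759, ln(N) = 2.772589
C = 1.791759 / 2.772589 = 0.646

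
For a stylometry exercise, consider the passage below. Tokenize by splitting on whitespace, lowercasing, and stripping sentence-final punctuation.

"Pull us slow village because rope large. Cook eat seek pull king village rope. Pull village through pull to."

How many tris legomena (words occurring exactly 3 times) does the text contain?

Frequencies: pull:4, village:3, rope:2, us:1, slow:1, because:1, large:1, cook:1, eat:1, seek:1, king:1, through:1, to:1
Words with frequency 3: village

1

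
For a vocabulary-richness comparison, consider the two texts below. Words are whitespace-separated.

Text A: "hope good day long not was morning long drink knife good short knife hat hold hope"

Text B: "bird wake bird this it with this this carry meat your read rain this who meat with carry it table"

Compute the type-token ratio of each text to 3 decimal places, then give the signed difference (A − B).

0.150

TTR(A) = 12/16 = 0.750
TTR(B) = 12/20 = 0.600
Difference = 0.750 − 0.600 = 0.150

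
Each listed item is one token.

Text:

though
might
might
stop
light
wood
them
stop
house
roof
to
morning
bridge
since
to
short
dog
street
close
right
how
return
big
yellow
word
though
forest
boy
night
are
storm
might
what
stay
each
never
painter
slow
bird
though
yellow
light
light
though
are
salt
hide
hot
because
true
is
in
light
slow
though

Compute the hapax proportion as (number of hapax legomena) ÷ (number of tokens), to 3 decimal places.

Frequencies: though:5, light:4, might:3, stop:2, to:2, yellow:2, are:2, slow:2, wood:1, them:1, house:1, roof:1, morning:1, bridge:1, since:1, short:1, dog:1, street:1, close:1, right:1, … (21 more, each freq 1)
Hapax count = 33; token count = 55.
Ratio = 33 / 55 = 0.600

0.600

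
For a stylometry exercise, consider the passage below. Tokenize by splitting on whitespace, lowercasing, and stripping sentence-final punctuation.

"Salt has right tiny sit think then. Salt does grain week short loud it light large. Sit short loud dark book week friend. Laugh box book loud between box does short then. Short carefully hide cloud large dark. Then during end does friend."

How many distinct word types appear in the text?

Distinct types: {between, book, box, carefully, cloud, dark, does, during, end, friend, grain, has, hide, it, large, laugh, light, loud, right, salt, short, sit, then, think, tiny, week}
V = 26

26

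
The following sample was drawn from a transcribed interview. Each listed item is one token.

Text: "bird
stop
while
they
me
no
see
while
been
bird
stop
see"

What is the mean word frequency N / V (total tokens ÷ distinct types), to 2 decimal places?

1.50

N = 12 tokens, V = 8 types.
Mean frequency = N / V = 12 / 8 = 1.50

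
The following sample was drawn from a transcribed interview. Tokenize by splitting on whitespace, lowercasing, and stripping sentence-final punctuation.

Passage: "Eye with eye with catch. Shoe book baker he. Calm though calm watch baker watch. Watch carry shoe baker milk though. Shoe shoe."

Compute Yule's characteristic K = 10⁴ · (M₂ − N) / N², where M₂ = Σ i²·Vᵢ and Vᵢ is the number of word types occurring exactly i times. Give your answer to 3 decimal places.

604.915

Frequencies: shoe:4, baker:3, watch:3, eye:2, with:2, calm:2, though:2, catch:1, book:1, he:1, carry:1, milk:1
N = 23. Frequency spectrum: V_1=5, V_2=4, V_3=2, V_4=1
M₂ = 1²·5 + 2²·4 + 3²·2 + 4²·1 = 55
K = 10000 × (55 − 23) / 23² = 604.915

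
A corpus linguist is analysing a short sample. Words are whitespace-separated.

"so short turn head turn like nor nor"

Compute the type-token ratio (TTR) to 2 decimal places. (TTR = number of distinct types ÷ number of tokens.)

N = 8 tokens, V = 6 types.
TTR = V / N = 6 / 8 = 0.75

0.75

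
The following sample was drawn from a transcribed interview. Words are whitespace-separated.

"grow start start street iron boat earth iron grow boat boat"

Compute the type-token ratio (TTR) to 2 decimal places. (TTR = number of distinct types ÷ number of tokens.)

0.55

N = 11 tokens, V = 6 types.
TTR = V / N = 6 / 11 = 0.55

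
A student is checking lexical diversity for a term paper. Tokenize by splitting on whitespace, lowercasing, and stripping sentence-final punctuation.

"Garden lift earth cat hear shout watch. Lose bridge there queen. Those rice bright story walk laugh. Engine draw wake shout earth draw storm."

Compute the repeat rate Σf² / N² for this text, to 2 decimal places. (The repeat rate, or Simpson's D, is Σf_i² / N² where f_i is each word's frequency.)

0.05

Frequencies: earth:2, shout:2, draw:2, garden:1, lift:1, cat:1, hear:1, watch:1, lose:1, bridge:1, there:1, queen:1, those:1, rice:1, bright:1, story:1, walk:1, laugh:1, engine:1, wake:1, … (1 more, each freq 1)
Σf² = 30; N² = 576
Repeat rate = 30 / 576 = 0.05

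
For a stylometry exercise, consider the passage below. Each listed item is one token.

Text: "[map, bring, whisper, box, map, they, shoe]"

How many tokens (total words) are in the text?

Tokens: map, bring, whisper, box, map, they, shoe
N = 7

7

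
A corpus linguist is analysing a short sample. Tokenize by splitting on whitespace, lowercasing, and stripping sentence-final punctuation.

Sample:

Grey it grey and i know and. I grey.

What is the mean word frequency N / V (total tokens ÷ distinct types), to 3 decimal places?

N = 9 tokens, V = 5 types.
Mean frequency = N / V = 9 / 5 = 1.800

1.800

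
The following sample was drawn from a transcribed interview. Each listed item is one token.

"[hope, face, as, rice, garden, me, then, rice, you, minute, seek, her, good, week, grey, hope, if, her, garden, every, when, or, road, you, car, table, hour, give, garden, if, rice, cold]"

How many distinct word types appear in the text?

24

Distinct types: {as, car, cold, every, face, garden, give, good, grey, her, hope, hour, if, me, minute, or, rice, road, seek, table, then, week, when, you}
V = 24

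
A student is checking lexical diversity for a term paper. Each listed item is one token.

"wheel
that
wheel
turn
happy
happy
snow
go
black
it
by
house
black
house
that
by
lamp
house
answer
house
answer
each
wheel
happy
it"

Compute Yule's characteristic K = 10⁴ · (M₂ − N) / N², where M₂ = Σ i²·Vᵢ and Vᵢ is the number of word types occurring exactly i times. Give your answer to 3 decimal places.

544.000

Frequencies: house:4, wheel:3, happy:3, that:2, black:2, it:2, by:2, answer:2, turn:1, snow:1, go:1, lamp:1, each:1
N = 25. Frequency spectrum: V_1=5, V_2=5, V_3=2, V_4=1
M₂ = 1²·5 + 2²·5 + 3²·2 + 4²·1 = 59
K = 10000 × (59 − 25) / 25² = 544.000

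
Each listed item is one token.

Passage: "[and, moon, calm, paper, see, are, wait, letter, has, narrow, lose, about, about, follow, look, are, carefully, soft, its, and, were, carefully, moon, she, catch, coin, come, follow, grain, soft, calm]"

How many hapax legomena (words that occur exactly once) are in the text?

Frequencies: and:2, moon:2, calm:2, are:2, about:2, follow:2, carefully:2, soft:2, paper:1, see:1, wait:1, letter:1, has:1, narrow:1, lose:1, look:1, its:1, were:1, she:1, catch:1, … (3 more, each freq 1)
Hapax (freq=1): catch, coin, come, grain, has, its, letter, look, lose, narrow, paper, see, she, wait, were

15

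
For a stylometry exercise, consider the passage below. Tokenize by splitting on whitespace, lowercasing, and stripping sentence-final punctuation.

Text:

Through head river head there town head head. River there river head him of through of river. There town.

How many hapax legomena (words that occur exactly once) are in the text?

Frequencies: head:5, river:4, there:3, through:2, town:2, of:2, him:1
Hapax (freq=1): him

1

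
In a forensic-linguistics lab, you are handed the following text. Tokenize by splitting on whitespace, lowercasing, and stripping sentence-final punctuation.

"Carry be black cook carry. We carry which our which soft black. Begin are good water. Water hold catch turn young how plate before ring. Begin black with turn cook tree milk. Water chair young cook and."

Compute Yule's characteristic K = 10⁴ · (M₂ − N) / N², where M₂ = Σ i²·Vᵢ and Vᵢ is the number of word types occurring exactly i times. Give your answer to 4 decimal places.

233.7473

Frequencies: carry:3, black:3, cook:3, water:3, which:2, begin:2, turn:2, young:2, be:1, we:1, our:1, soft:1, are:1, good:1, hold:1, catch:1, how:1, plate:1, before:1, ring:1, … (5 more, each freq 1)
N = 37. Frequency spectrum: V_1=17, V_2=4, V_3=4
M₂ = 1²·17 + 2²·4 + 3²·4 = 69
K = 10000 × (69 − 37) / 37² = 233.7473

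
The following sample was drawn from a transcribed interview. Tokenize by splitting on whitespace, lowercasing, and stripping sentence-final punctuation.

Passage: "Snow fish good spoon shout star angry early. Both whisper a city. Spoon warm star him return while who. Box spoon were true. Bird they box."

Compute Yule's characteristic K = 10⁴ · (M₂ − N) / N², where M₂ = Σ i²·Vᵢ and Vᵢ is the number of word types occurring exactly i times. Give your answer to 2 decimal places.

Frequencies: spoon:3, star:2, box:2, snow:1, fish:1, good:1, shout:1, angry:1, early:1, both:1, whisper:1, a:1, city:1, warm:1, him:1, return:1, while:1, who:1, were:1, true:1, … (2 more, each freq 1)
N = 26. Frequency spectrum: V_1=19, V_2=2, V_3=1
M₂ = 1²·19 + 2²·2 + 3²·1 = 36
K = 10000 × (36 − 26) / 26² = 147.93

147.93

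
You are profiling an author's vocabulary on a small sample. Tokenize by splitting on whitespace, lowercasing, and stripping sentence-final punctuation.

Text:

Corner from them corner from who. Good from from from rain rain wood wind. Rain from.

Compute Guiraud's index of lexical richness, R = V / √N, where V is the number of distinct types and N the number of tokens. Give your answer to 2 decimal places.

N = 16, V = 8.
√N = 4.000000
R = 8 / 4.000000 = 2.00

2.00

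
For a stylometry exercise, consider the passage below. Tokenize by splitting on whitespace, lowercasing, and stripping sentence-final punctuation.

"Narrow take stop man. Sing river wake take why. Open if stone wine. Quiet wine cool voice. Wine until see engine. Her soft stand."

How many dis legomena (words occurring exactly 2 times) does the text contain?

Frequencies: wine:3, take:2, narrow:1, stop:1, man:1, sing:1, river:1, wake:1, why:1, open:1, if:1, stone:1, quiet:1, cool:1, voice:1, until:1, see:1, engine:1, her:1, soft:1, … (1 more, each freq 1)
Words with frequency 2: take

1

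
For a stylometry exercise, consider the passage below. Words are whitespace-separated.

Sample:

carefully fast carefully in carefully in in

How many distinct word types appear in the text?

3

Distinct types: {carefully, fast, in}
V = 3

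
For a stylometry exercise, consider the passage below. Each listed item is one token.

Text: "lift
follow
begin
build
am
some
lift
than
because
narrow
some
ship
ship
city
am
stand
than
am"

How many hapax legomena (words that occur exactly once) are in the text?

7

Frequencies: am:3, lift:2, some:2, than:2, ship:2, follow:1, begin:1, build:1, because:1, narrow:1, city:1, stand:1
Hapax (freq=1): because, begin, build, city, follow, narrow, stand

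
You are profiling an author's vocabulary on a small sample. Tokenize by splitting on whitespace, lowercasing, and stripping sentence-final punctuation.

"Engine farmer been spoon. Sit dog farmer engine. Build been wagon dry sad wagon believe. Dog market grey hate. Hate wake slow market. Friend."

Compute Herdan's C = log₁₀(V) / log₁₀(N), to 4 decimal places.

N = 24, V = 17.
log₁₀(V) = 1.230449, log₁₀(N) = 1.380211
C = 1.230449 / 1.380211 = 0.8915

0.8915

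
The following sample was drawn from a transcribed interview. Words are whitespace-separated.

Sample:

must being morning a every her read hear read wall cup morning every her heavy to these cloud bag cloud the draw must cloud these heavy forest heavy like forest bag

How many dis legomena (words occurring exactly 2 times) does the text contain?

8

Frequencies: heavy:3, cloud:3, must:2, morning:2, every:2, her:2, read:2, these:2, bag:2, forest:2, being:1, a:1, hear:1, wall:1, cup:1, to:1, the:1, draw:1, like:1
Words with frequency 2: bag, every, forest, her, morning, must, read, these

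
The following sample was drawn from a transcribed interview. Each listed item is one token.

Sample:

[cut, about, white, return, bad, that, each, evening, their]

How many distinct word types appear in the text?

Distinct types: {about, bad, cut, each, evening, return, that, their, white}
V = 9

9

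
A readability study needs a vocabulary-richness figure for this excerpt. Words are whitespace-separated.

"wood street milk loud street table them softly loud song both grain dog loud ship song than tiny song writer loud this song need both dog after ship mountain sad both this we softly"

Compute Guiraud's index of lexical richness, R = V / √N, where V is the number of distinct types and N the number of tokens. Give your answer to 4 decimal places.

3.6015

N = 34, V = 21.
√N = 5.830952
R = 21 / 5.830952 = 3.6015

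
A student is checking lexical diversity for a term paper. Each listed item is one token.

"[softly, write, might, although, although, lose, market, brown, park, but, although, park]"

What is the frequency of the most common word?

Frequencies: although:3, park:2, softly:1, write:1, might:1, lose:1, market:1, brown:1, but:1
Most common: 'although' with frequency 3.

3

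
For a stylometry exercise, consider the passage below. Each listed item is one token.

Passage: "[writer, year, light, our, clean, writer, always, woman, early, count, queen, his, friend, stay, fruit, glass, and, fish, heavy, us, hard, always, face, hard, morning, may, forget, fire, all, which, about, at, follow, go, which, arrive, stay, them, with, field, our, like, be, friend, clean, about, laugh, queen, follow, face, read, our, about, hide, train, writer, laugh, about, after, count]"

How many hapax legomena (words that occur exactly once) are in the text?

Frequencies: about:4, writer:3, our:3, clean:2, always:2, count:2, queen:2, friend:2, stay:2, hard:2, face:2, which:2, follow:2, laugh:2, year:1, light:1, woman:1, early:1, his:1, fruit:1, … (22 more, each freq 1)
Hapax (freq=1): after, all, and, arrive, at, be, early, field, fire, fish, forget, fruit, glass, go, heavy, hide, his, light, like, may, morning, read, them, train, us, with, woman, year

28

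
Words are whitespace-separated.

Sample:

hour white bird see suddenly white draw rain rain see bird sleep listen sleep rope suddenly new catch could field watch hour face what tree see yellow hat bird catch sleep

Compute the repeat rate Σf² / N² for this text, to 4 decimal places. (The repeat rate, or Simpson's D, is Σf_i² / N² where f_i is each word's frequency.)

0.0614

Frequencies: bird:3, see:3, sleep:3, hour:2, white:2, suddenly:2, rain:2, catch:2, draw:1, listen:1, rope:1, new:1, could:1, field:1, watch:1, face:1, what:1, tree:1, yellow:1, hat:1
Σf² = 59; N² = 961
Repeat rate = 59 / 961 = 0.0614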